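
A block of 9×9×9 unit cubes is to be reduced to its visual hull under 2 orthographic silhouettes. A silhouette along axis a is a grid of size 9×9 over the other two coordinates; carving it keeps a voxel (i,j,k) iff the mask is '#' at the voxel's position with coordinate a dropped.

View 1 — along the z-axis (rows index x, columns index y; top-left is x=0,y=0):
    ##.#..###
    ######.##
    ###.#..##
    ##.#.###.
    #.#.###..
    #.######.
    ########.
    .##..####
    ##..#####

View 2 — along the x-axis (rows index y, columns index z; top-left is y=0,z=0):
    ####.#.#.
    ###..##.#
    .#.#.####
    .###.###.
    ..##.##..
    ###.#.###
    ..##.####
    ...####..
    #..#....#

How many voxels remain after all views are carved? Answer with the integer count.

initial block: 9^3 = 729
carve view 1 (along z, XY-mask fill 59/81): 531 voxels remain
carve view 2 (along x, YZ-mask fill 48/81): 318 voxels remain

|visual hull| = 318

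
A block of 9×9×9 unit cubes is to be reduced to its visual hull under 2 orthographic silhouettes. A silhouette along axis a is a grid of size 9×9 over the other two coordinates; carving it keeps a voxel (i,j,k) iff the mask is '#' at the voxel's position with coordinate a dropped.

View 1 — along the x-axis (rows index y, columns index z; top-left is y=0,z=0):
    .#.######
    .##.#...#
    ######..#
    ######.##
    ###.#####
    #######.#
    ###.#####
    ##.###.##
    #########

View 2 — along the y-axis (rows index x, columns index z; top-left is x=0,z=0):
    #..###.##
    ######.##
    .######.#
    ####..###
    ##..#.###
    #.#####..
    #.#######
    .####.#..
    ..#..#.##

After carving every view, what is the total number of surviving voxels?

|visual hull| = 418

initial block: 9^3 = 729
after view 1 [x-axis, 66 of 81 cells solid] → remaining = 594
after view 2 [y-axis, 57 of 81 cells solid] → remaining = 418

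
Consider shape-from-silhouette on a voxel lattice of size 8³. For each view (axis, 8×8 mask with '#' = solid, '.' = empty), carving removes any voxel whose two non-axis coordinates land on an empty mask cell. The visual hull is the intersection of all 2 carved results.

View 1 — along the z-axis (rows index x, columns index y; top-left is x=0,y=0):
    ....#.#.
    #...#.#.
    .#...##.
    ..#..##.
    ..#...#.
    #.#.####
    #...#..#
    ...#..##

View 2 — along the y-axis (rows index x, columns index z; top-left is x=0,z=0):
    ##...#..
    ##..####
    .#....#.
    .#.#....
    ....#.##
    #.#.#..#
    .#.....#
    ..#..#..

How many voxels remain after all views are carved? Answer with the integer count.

remaining voxels: 78

initial block: 8^3 = 512
step 1: project along z, AND mask (25/64) → |grid| = 200
step 2: project along y, AND mask (24/64) → |grid| = 78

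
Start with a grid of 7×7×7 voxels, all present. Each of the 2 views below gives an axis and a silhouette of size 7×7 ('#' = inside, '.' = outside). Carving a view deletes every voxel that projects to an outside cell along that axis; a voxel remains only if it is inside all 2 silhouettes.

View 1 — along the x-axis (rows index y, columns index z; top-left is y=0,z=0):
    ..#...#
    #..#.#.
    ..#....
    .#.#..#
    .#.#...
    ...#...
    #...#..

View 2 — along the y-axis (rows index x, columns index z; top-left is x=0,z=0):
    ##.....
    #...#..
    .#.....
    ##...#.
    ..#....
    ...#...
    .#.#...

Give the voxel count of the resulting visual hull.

|visual hull| = 26

start: 7×7×7 = 343 voxels
[1] x-view keeps 14 columns → grid now 98
[2] y-view keeps 12 columns → grid now 26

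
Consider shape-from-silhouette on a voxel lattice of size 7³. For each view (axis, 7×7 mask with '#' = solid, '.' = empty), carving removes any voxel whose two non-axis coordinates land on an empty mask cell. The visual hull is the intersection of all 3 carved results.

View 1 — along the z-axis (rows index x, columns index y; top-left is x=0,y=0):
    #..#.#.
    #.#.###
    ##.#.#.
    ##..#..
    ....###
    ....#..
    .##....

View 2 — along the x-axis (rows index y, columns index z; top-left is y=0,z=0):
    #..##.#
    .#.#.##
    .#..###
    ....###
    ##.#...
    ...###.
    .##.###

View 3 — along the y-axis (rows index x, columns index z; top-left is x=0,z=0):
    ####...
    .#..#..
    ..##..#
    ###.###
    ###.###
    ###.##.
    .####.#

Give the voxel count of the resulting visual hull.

41 voxels

start: 7×7×7 = 343 voxels
[1] z-view keeps 21 columns → grid now 147
[2] x-view keeps 26 columns → grid now 76
[3] y-view keeps 31 columns → grid now 41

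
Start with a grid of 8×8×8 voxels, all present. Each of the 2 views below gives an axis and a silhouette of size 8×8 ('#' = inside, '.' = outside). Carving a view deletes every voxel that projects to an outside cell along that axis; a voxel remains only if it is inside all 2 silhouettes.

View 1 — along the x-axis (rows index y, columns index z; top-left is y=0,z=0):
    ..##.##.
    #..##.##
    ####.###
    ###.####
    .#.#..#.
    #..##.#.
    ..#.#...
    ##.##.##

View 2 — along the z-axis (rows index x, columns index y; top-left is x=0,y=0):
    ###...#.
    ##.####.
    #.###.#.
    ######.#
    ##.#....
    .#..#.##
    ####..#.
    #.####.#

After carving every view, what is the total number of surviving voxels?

remaining voxels: 190

before carving: 512 voxels (8×8×8)
  1. axis=0 (YZ plane), |mask|=38  ⇒  voxels=304
  2. axis=2 (XY plane), |mask|=40  ⇒  voxels=190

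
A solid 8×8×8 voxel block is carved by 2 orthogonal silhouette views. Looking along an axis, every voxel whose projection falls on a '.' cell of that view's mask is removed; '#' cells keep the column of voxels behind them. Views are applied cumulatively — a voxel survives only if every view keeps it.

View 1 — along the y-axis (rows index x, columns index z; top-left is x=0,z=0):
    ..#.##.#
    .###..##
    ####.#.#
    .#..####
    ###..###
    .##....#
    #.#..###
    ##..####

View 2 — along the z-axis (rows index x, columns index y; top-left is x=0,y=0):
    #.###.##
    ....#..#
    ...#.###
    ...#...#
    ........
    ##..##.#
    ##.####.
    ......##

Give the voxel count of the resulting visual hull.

|visual hull| = 125

full grid |V| = 512
carve view 1 (along y, XZ-mask fill 40/64): 320 voxels remain
carve view 2 (along z, XY-mask fill 27/64): 125 voxels remain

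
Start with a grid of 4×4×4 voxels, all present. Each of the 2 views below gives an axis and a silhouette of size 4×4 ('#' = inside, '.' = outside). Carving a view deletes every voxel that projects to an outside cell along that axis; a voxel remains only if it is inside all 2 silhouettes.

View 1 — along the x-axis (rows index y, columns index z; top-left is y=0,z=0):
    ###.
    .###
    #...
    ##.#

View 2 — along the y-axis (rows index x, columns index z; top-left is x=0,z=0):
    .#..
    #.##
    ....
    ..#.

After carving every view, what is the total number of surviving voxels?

remaining voxels: 12

before carving: 64 voxels (4×4×4)
step 1: project along x, AND mask (10/16) → |grid| = 40
step 2: project along y, AND mask (5/16) → |grid| = 12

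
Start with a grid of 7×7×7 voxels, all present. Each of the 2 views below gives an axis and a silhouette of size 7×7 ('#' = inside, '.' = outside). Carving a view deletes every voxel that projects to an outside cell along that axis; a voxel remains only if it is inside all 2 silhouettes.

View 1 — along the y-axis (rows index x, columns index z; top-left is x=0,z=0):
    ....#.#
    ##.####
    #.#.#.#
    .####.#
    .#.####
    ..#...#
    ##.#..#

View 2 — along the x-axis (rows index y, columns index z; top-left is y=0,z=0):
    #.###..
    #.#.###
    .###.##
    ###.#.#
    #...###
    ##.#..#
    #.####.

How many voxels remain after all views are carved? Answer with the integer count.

129 voxels

initial block: 7^3 = 343
carve view 1 (along y, XZ-mask fill 28/49): 196 voxels remain
carve view 2 (along x, YZ-mask fill 32/49): 129 voxels remain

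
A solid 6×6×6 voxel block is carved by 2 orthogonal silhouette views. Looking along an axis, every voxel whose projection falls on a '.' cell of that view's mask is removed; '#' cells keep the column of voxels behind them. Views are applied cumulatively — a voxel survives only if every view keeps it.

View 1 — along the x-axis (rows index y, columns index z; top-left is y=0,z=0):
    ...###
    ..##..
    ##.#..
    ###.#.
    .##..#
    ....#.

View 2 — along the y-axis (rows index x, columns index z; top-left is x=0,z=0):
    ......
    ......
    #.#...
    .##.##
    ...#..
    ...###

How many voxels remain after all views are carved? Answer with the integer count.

before carving: 216 voxels (6×6×6)
after view 1 [x-axis, 16 of 36 cells solid] → remaining = 96
after view 2 [y-axis, 10 of 36 cells solid] → remaining = 27

remaining voxels: 27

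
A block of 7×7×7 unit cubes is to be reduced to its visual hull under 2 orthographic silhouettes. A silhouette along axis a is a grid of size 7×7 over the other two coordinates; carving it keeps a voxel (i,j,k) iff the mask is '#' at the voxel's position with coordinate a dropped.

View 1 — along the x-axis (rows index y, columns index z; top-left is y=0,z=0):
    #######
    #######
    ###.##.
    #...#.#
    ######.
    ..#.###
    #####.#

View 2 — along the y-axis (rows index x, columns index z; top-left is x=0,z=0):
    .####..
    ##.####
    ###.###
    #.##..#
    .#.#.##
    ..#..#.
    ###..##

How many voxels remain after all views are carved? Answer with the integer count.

initial block: 7^3 = 343
V1 x: intersect with YZ mask (38 set) -- 266 left
V2 y: intersect with XZ mask (31 set) -- 166 left

voxel count = 166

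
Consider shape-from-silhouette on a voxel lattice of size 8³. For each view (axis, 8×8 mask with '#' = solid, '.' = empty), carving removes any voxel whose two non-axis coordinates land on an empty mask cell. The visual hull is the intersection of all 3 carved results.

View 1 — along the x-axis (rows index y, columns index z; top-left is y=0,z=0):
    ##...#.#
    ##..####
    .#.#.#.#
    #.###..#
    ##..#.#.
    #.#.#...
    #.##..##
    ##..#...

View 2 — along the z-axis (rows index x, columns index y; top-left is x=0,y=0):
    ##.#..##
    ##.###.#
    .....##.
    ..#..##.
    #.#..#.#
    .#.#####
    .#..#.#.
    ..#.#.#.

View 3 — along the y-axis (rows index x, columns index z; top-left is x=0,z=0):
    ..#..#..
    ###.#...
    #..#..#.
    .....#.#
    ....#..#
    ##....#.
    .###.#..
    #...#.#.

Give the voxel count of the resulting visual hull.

remaining voxels: 54

before carving: 512 voxels (8×8×8)
[1] x-view keeps 34 columns → grid now 272
[2] z-view keeps 32 columns → grid now 136
[3] y-view keeps 23 columns → grid now 54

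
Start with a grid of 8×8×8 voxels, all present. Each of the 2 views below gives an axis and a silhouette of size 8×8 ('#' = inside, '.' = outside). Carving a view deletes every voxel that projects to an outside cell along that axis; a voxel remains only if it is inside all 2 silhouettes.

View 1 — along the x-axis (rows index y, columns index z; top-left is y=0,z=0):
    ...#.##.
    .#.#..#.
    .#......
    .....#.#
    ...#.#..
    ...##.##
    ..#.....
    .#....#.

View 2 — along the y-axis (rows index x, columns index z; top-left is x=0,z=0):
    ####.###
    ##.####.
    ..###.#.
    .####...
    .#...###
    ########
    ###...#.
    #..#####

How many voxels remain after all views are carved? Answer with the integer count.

full grid |V| = 512
carve view 1 (along x, YZ-mask fill 18/64): 144 voxels remain
carve view 2 (along y, XZ-mask fill 43/64): 103 voxels remain

remaining voxels: 103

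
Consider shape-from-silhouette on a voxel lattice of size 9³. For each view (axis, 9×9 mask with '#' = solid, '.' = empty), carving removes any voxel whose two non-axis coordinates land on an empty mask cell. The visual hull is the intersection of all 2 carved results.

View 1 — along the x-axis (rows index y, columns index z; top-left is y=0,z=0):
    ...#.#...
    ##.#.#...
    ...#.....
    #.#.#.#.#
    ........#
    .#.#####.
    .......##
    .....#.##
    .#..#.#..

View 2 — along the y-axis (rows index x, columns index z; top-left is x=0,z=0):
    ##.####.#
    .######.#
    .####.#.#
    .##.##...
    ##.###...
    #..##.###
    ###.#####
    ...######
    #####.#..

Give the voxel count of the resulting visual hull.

169 voxels

full grid |V| = 729
step 1: project along x, AND mask (27/81) → |grid| = 243
step 2: project along y, AND mask (55/81) → |grid| = 169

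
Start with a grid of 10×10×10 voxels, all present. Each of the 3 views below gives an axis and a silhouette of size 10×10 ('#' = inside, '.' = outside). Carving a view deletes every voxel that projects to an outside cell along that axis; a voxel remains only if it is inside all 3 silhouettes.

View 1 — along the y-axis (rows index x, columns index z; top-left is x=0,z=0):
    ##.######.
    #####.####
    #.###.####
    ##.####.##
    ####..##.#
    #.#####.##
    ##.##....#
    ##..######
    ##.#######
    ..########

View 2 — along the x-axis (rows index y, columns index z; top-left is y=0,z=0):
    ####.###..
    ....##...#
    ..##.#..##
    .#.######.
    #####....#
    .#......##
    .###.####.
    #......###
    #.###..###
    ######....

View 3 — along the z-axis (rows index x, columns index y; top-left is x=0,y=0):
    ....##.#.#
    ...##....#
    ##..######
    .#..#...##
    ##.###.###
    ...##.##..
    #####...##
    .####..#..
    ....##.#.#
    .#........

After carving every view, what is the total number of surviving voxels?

remaining voxels: 194

initial block: 10^3 = 1000
V1 y: intersect with XZ mask (78 set) -- 780 left
V2 x: intersect with YZ mask (55 set) -- 425 left
V3 z: intersect with XY mask (48 set) -- 194 left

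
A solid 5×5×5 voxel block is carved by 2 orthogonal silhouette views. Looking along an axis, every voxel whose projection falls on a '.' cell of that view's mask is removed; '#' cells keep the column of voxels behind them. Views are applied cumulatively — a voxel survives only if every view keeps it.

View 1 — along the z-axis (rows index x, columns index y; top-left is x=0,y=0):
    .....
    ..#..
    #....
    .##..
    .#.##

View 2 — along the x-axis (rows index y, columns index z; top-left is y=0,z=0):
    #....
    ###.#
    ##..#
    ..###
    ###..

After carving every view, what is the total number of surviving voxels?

21 voxels

start: 5×5×5 = 125 voxels
  1. axis=2 (XY plane), |mask|=7  ⇒  voxels=35
  2. axis=0 (YZ plane), |mask|=14  ⇒  voxels=21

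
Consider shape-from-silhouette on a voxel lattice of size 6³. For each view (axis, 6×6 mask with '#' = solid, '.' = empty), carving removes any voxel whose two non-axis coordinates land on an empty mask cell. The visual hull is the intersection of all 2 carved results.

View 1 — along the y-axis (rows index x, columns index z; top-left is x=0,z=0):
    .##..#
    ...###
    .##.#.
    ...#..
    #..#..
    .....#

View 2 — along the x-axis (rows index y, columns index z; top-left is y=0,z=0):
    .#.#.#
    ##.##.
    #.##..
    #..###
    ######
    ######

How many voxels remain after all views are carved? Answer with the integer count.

start: 6×6×6 = 216 voxels
carve view 1 (along y, XZ-mask fill 13/36): 78 voxels remain
carve view 2 (along x, YZ-mask fill 26/36): 57 voxels remain

remaining voxels: 57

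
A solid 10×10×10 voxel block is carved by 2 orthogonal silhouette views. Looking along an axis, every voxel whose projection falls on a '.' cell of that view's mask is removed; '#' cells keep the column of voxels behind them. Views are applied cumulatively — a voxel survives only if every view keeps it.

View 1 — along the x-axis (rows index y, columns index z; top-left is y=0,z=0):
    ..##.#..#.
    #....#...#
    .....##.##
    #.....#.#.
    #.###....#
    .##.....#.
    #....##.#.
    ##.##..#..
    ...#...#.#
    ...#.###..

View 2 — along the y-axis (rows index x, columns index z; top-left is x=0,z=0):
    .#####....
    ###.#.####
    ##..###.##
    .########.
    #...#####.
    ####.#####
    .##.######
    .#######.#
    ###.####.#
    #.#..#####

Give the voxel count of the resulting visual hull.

before carving: 1000 voxels (10×10×10)
V1 x: intersect with YZ mask (38 set) -- 380 left
V2 y: intersect with XZ mask (74 set) -- 274 left

|visual hull| = 274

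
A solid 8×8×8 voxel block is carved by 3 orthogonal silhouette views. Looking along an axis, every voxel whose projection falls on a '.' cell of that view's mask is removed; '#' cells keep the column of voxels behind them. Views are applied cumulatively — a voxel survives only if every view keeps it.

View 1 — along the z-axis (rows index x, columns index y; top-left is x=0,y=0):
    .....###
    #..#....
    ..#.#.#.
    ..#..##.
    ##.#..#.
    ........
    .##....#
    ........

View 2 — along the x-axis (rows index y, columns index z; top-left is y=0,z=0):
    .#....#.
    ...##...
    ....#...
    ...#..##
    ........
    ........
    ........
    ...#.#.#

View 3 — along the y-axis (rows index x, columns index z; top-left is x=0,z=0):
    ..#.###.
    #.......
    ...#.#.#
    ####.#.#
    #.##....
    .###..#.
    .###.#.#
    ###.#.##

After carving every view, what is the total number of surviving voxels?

start: 8×8×8 = 512 voxels
after view 1 [z-axis, 18 of 64 cells solid] → remaining = 144
after view 2 [x-axis, 11 of 64 cells solid] → remaining = 23
after view 3 [y-axis, 32 of 64 cells solid] → remaining = 7

voxel count = 7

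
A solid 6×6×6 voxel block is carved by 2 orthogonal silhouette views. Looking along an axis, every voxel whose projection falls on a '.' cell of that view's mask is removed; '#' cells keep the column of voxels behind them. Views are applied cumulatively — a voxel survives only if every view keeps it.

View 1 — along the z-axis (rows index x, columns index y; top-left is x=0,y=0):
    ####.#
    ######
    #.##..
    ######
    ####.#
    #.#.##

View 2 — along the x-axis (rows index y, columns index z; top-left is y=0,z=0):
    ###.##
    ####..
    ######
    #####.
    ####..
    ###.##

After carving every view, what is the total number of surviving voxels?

|visual hull| = 144

before carving: 216 voxels (6×6×6)
  1. axis=2 (XY plane), |mask|=29  ⇒  voxels=174
  2. axis=0 (YZ plane), |mask|=29  ⇒  voxels=144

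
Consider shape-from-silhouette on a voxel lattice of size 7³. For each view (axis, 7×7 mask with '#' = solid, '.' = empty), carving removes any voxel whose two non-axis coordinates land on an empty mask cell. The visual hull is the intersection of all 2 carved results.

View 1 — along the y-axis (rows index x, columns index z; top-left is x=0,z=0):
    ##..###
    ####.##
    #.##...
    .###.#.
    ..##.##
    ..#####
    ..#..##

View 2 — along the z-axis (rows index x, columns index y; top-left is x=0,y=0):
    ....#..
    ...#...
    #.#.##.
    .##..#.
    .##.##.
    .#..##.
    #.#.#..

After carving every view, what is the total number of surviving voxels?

start: 7×7×7 = 343 voxels
after view 1 [y-axis, 30 of 49 cells solid] → remaining = 210
after view 2 [z-axis, 19 of 49 cells solid] → remaining = 75

|visual hull| = 75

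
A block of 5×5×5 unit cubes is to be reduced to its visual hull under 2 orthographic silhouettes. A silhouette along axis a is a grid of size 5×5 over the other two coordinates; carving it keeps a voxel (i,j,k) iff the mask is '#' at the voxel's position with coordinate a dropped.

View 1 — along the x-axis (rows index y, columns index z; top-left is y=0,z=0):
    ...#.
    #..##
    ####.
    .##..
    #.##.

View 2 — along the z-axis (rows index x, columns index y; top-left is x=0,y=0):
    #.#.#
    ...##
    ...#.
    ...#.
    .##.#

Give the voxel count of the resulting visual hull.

start: 5×5×5 = 125 voxels
carve view 1 (along x, YZ-mask fill 13/25): 65 voxels remain
carve view 2 (along z, XY-mask fill 10/25): 27 voxels remain

|visual hull| = 27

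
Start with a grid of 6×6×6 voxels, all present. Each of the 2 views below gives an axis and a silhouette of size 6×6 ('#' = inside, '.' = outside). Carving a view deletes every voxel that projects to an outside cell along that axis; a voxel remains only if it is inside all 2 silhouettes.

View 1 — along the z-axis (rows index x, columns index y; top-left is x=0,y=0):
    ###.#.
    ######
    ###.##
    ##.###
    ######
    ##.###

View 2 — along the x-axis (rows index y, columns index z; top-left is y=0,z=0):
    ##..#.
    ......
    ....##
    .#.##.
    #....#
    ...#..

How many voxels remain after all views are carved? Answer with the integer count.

start: 6×6×6 = 216 voxels
[1] z-view keeps 31 columns → grid now 186
[2] x-view keeps 11 columns → grid now 55

voxel count = 55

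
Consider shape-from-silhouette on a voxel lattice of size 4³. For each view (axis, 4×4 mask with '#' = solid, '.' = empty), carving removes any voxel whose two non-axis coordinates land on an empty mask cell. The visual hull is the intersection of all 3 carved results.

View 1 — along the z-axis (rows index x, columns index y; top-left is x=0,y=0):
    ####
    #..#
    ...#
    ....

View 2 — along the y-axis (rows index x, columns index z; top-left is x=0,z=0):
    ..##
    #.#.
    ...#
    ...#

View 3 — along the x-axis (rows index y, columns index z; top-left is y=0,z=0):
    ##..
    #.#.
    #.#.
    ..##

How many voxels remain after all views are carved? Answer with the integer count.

voxel count = 7

start: 4×4×4 = 64 voxels
step 1: project along z, AND mask (7/16) → |grid| = 28
step 2: project along y, AND mask (6/16) → |grid| = 13
step 3: project along x, AND mask (8/16) → |grid| = 7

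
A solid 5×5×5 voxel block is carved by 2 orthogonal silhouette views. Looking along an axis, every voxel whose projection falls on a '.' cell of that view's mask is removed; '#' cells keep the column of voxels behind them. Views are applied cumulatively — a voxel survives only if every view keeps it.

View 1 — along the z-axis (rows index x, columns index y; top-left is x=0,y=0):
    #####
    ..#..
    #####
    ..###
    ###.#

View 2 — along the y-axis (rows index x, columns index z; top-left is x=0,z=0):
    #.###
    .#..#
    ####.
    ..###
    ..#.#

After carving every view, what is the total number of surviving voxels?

voxel count = 59

start: 5×5×5 = 125 voxels
  1. axis=2 (XY plane), |mask|=18  ⇒  voxels=90
  2. axis=1 (XZ plane), |mask|=15  ⇒  voxels=59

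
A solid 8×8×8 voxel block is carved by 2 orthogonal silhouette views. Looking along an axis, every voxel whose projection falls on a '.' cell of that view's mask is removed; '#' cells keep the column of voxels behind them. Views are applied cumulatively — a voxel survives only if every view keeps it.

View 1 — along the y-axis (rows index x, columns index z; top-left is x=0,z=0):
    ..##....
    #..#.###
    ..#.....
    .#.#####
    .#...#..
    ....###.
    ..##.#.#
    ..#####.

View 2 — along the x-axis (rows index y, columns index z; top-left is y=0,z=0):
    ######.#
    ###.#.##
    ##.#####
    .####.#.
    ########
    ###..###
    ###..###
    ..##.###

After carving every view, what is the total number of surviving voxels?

initial block: 8^3 = 512
[1] y-view keeps 28 columns → grid now 224
[2] x-view keeps 50 columns → grid now 173

voxel count = 173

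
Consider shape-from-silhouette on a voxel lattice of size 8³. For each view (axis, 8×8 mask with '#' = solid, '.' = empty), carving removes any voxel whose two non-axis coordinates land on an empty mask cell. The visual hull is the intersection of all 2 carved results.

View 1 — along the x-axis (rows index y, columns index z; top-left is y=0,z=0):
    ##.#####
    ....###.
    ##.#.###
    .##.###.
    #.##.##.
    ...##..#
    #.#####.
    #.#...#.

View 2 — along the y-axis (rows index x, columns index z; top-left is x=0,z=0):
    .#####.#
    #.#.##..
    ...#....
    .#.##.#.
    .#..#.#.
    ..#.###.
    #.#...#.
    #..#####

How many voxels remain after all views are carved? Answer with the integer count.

full grid |V| = 512
  1. axis=0 (YZ plane), |mask|=38  ⇒  voxels=304
  2. axis=1 (XZ plane), |mask|=31  ⇒  voxels=155

|visual hull| = 155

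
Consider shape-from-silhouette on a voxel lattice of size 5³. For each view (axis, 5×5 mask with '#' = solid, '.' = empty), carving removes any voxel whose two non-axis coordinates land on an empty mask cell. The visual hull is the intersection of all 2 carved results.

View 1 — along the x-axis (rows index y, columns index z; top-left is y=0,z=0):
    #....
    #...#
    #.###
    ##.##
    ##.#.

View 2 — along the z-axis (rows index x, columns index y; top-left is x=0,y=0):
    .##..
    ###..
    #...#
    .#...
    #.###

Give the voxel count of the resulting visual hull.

remaining voxels: 31

full grid |V| = 125
V1 x: intersect with YZ mask (14 set) -- 70 left
V2 z: intersect with XY mask (12 set) -- 31 left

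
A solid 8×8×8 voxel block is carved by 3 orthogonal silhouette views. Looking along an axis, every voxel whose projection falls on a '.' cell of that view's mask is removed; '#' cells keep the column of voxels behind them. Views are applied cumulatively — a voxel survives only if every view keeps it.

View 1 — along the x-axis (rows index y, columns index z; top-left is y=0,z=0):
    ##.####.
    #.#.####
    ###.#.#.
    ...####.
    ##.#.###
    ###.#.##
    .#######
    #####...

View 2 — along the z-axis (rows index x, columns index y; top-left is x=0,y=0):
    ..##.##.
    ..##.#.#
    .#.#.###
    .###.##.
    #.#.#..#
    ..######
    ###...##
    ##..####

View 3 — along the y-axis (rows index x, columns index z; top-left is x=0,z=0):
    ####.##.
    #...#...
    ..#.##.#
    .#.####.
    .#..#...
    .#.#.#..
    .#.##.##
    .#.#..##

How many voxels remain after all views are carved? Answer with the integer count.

|visual hull| = 111

full grid |V| = 512
step 1: project along x, AND mask (45/64) → |grid| = 360
step 2: project along z, AND mask (39/64) → |grid| = 218
step 3: project along y, AND mask (31/64) → |grid| = 111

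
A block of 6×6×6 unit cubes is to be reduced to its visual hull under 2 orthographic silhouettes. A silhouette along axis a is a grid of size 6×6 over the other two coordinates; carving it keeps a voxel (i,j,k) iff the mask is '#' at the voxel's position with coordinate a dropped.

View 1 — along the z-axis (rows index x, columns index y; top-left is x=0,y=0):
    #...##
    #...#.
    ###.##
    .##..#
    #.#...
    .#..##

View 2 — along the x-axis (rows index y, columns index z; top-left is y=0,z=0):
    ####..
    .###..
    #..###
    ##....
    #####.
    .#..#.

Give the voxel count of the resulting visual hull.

initial block: 6^3 = 216
after view 1 [z-axis, 18 of 36 cells solid] → remaining = 108
after view 2 [x-axis, 20 of 36 cells solid] → remaining = 65

remaining voxels: 65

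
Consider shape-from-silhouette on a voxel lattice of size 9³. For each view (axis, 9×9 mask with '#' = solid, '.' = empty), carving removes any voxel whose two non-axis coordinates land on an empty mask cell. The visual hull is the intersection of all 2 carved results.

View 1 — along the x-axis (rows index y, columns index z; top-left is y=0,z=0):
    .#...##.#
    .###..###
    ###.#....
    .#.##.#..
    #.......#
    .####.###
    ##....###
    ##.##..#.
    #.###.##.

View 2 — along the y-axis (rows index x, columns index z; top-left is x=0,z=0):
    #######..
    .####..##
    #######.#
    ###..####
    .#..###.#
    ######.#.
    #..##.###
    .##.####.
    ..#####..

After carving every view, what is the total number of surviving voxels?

|visual hull| = 271

initial block: 9^3 = 729
carve view 1 (along x, YZ-mask fill 43/81): 387 voxels remain
carve view 2 (along y, XZ-mask fill 57/81): 271 voxels remain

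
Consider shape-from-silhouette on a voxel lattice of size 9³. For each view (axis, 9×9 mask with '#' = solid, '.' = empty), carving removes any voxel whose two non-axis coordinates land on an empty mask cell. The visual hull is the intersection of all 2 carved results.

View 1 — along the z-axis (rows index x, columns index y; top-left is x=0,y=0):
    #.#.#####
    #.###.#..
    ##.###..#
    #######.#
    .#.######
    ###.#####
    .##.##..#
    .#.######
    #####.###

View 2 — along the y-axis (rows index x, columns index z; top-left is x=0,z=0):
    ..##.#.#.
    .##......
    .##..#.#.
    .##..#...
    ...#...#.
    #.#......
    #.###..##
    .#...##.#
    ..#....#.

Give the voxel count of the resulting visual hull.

initial block: 9^3 = 729
V1 z: intersect with XY mask (61 set) -- 549 left
V2 y: intersect with XZ mask (29 set) -- 190 left

voxel count = 190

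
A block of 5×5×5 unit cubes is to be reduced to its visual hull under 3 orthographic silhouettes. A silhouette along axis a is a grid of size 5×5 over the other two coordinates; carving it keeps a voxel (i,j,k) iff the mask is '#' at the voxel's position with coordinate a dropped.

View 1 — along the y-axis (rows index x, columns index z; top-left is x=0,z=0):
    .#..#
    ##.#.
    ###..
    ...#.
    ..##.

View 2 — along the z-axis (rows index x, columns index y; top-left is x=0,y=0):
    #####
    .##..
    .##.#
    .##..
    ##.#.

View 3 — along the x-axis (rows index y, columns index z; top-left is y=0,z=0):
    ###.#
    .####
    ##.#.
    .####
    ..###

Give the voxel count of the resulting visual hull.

voxel count = 25

start: 5×5×5 = 125 voxels
[1] y-view keeps 11 columns → grid now 55
[2] z-view keeps 15 columns → grid now 33
[3] x-view keeps 18 columns → grid now 25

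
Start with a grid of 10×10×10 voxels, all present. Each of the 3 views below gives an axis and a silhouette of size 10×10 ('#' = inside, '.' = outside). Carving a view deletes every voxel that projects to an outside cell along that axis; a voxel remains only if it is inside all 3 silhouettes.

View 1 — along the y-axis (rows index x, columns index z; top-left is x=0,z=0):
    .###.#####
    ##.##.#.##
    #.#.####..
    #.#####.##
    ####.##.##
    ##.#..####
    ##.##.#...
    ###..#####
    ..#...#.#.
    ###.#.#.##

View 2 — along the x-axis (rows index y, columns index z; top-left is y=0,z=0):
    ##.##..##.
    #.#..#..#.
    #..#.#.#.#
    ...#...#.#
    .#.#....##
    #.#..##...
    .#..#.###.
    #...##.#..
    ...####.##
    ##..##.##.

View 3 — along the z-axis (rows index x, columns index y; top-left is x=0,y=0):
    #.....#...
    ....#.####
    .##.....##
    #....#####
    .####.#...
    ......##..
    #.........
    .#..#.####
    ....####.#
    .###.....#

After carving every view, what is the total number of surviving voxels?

start: 10×10×10 = 1000 voxels
after view 1 [y-axis, 67 of 100 cells solid] → remaining = 670
after view 2 [x-axis, 47 of 100 cells solid] → remaining = 305
after view 3 [z-axis, 40 of 100 cells solid] → remaining = 130

remaining voxels: 130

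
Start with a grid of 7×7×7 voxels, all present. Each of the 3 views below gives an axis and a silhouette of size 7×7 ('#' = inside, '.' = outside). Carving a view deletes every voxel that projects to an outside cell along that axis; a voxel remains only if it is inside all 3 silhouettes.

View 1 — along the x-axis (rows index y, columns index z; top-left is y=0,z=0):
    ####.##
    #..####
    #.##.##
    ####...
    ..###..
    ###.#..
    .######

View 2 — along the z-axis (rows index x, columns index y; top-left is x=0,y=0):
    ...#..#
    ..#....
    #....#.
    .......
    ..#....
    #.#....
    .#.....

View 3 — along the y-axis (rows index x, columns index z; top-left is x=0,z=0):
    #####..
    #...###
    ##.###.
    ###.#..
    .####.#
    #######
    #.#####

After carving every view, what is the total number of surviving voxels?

before carving: 343 voxels (7×7×7)
carve view 1 (along x, YZ-mask fill 33/49): 231 voxels remain
carve view 2 (along z, XY-mask fill 9/49): 46 voxels remain
carve view 3 (along y, XZ-mask fill 36/49): 37 voxels remain

voxel count = 37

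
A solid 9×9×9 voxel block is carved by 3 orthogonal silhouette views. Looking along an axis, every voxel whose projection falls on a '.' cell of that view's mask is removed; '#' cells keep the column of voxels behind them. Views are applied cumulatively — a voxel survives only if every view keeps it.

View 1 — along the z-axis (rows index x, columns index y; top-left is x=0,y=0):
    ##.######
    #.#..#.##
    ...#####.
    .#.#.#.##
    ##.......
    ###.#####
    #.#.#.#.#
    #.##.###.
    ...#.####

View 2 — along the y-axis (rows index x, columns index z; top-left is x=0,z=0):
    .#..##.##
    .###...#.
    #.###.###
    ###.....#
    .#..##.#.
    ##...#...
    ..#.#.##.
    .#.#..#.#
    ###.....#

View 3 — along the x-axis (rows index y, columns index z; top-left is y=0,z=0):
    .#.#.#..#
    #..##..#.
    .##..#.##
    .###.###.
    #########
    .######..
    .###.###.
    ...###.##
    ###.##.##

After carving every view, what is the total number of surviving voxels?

remaining voxels: 133

before carving: 729 voxels (9×9×9)
V1 z: intersect with XY mask (49 set) -- 441 left
V2 y: intersect with XZ mask (39 set) -- 211 left
V3 x: intersect with YZ mask (52 set) -- 133 left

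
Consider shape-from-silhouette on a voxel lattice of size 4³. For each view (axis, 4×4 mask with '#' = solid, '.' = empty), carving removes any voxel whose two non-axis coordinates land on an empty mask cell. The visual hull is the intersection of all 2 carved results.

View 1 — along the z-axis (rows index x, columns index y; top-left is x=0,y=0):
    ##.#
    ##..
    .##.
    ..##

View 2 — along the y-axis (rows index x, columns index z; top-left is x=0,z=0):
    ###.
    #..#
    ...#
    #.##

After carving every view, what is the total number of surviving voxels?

|visual hull| = 21

before carving: 64 voxels (4×4×4)
  1. axis=2 (XY plane), |mask|=9  ⇒  voxels=36
  2. axis=1 (XZ plane), |mask|=9  ⇒  voxels=21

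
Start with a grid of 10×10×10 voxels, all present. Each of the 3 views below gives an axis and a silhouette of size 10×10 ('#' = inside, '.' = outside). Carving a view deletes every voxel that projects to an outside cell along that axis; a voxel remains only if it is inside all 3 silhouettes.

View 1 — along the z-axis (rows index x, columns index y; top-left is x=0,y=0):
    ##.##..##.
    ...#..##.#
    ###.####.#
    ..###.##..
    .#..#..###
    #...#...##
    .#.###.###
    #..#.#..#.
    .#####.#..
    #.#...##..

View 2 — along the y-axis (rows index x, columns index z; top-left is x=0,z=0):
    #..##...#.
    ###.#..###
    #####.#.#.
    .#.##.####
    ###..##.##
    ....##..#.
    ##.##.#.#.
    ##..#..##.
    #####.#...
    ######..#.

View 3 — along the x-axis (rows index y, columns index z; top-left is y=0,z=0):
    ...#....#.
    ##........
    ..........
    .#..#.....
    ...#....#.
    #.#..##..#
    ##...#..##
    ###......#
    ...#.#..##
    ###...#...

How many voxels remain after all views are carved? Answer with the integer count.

|visual hull| = 108

full grid |V| = 1000
after view 1 [z-axis, 53 of 100 cells solid] → remaining = 530
after view 2 [y-axis, 59 of 100 cells solid] → remaining = 316
after view 3 [x-axis, 30 of 100 cells solid] → remaining = 108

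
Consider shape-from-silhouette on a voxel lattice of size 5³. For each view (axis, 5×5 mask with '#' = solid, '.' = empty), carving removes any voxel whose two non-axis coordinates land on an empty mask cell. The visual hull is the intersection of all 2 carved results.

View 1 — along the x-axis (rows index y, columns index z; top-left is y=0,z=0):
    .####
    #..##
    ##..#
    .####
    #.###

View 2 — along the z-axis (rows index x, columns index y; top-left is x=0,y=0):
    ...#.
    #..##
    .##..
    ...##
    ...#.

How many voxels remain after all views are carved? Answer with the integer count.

full grid |V| = 125
[1] x-view keeps 18 columns → grid now 90
[2] z-view keeps 9 columns → grid now 34

voxel count = 34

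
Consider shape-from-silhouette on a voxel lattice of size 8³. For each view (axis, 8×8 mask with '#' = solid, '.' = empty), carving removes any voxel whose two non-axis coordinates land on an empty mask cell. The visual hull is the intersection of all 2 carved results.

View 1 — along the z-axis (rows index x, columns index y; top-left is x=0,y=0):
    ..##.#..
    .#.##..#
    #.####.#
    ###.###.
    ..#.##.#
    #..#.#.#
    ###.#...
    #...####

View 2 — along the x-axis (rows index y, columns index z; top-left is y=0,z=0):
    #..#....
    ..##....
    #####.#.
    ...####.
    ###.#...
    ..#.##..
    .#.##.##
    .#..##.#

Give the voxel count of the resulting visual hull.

remaining voxels: 134

full grid |V| = 512
V1 z: intersect with XY mask (36 set) -- 288 left
V2 x: intersect with YZ mask (30 set) -- 134 left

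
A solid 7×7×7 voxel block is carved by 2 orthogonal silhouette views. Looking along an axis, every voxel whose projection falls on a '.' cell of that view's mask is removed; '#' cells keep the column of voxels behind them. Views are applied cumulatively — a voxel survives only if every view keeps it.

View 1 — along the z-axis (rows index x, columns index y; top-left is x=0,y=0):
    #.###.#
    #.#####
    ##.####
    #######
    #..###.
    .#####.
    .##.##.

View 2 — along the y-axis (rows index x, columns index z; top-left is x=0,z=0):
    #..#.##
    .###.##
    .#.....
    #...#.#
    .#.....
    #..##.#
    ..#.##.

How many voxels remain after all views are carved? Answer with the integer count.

start: 7×7×7 = 343 voxels
step 1: project along z, AND mask (37/49) → |grid| = 259
step 2: project along y, AND mask (21/49) → |grid| = 113

remaining voxels: 113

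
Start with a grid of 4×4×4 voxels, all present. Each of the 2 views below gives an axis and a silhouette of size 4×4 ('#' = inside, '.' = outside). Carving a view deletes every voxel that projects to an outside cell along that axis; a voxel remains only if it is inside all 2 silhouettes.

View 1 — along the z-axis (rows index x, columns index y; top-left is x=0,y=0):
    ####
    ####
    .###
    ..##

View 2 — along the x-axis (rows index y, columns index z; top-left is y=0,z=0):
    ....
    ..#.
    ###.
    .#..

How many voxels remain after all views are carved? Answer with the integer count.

remaining voxels: 19

full grid |V| = 64
carve view 1 (along z, XY-mask fill 13/16): 52 voxels remain
carve view 2 (along x, YZ-mask fill 5/16): 19 voxels remain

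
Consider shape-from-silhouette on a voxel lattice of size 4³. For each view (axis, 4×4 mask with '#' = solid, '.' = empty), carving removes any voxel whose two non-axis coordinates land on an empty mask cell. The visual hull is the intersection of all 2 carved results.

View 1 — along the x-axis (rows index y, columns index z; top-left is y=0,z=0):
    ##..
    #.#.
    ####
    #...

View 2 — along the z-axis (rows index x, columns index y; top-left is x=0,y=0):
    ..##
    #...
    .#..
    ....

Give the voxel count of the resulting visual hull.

remaining voxels: 9

start: 4×4×4 = 64 voxels
V1 x: intersect with YZ mask (9 set) -- 36 left
V2 z: intersect with XY mask (4 set) -- 9 left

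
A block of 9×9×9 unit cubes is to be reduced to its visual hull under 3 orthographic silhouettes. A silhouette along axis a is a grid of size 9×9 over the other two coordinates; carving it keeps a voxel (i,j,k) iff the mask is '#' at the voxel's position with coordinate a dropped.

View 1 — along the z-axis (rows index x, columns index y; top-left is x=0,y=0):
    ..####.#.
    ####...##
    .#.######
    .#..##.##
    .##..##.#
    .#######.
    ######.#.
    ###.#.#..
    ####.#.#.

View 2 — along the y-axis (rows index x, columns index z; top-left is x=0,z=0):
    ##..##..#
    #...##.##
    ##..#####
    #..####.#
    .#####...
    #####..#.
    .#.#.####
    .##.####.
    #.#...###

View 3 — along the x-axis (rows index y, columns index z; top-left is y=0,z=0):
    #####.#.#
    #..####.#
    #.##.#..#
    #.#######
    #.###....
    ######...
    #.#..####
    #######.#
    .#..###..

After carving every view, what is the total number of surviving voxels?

remaining voxels: 198

full grid |V| = 729
step 1: project along z, AND mask (53/81) → |grid| = 477
step 2: project along y, AND mask (51/81) → |grid| = 303
step 3: project along x, AND mask (54/81) → |grid| = 198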